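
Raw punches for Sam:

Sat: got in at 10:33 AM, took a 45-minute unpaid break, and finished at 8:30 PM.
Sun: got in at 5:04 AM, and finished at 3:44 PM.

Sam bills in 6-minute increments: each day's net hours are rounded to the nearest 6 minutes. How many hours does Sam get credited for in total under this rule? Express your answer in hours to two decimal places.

19.90 hours

Sat: 10:33 AM–8:30 PM = 9 h 57 min − 45 min = 9 h 12 min → rounds to 9 h 12 min
Sun: 5:04 AM–3:44 PM = 10 h 40 min → rounds to 10 h 42 min
Total credited: 19 h 54 min.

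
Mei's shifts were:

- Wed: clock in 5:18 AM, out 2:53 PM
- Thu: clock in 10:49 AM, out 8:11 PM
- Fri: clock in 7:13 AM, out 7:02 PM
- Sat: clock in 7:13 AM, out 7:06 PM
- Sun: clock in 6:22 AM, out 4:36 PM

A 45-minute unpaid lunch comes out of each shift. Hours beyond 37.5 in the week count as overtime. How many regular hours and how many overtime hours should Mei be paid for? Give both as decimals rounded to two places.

Regular 37.50 hours, overtime 11.63 hours

Wed: 5:18 AM–2:53 PM = 9 h 35 min; less 45 min break → 8 h 50 min
Thu: 10:49 AM–8:11 PM = 9 h 22 min; less 45 min break → 8 h 37 min
Fri: 7:13 AM–7:02 PM = 11 h 49 min; less 45 min break → 11 h 4 min
Sat: 7:13 AM–7:06 PM = 11 h 53 min; less 45 min break → 11 h 8 min
Sun: 6:22 AM–4:36 PM = 10 h 14 min; less 45 min break → 9 h 29 min
Total worked: 49 h 8 min = 49.13 h.
Threshold 37.5 h → overtime 11 h 38 min, regular 37 h 30 min.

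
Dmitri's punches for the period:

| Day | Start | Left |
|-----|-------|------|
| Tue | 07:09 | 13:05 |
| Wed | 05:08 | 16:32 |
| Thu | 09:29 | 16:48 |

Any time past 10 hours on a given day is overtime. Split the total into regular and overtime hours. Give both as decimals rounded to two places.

Tue: 07:09–13:05 = 5 h 56 min
Wed: 05:08–16:32 = 11 h 24 min
Thu: 09:29–16:48 = 7 h 19 min
Tue reg 5 h 56 min / OT 0 h 0 min; Wed reg 10 h 0 min / OT 1 h 24 min; Thu reg 7 h 19 min / OT 0 h 0 min.
Totals: regular 23 h 15 min, overtime 1 h 24 min.

Regular 23.25 hours, overtime 1.40 hours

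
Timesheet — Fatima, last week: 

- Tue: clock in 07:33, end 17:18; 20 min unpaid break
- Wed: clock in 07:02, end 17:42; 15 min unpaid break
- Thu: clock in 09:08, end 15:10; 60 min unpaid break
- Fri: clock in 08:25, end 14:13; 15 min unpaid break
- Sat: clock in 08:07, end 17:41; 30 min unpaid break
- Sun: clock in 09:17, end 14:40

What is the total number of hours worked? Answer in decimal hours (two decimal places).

Tue: 07:33–17:18 = 9 h 45 min; less 20 min break → 9 h 25 min
Wed: 07:02–17:42 = 10 h 40 min; less 15 min break → 10 h 25 min
Thu: 09:08–15:10 = 6 h 2 min; less 60 min break → 5 h 2 min
Fri: 08:25–14:13 = 5 h 48 min; less 15 min break → 5 h 33 min
Sat: 08:07–17:41 = 9 h 34 min; less 30 min break → 9 h 4 min
Sun: 09:17–14:40 = 5 h 23 min
Total: 9 h 25 min + 10 h 25 min + 5 h 2 min + 5 h 33 min + 9 h 4 min + 5 h 23 min = 44 h 52 min.

44.87 hours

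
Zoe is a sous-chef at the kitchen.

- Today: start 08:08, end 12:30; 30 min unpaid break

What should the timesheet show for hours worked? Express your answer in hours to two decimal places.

Today: 08:08–12:30 = 4 h 22 min; less 30 min break → 3 h 52 min

3.87 hours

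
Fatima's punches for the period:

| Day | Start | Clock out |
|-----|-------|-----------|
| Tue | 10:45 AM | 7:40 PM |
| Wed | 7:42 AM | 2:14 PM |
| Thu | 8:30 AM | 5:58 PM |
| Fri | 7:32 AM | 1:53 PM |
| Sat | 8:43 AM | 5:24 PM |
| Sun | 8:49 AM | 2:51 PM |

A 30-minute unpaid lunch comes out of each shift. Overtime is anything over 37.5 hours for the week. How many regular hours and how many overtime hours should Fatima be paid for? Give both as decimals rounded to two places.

Regular 37.50 hours, overtime 5.48 hours

Tue: 10:45 AM–7:40 PM = 8 h 55 min; less 30 min break → 8 h 25 min
Wed: 7:42 AM–2:14 PM = 6 h 32 min; less 30 min break → 6 h 2 min
Thu: 8:30 AM–5:58 PM = 9 h 28 min; less 30 min break → 8 h 58 min
Fri: 7:32 AM–1:53 PM = 6 h 21 min; less 30 min break → 5 h 51 min
Sat: 8:43 AM–5:24 PM = 8 h 41 min; less 30 min break → 8 h 11 min
Sun: 8:49 AM–2:51 PM = 6 h 2 min; less 30 min break → 5 h 32 min
Total worked: 42 h 59 min = 42.98 h.
Threshold 37.5 h → overtime 5 h 29 min, regular 37 h 30 min.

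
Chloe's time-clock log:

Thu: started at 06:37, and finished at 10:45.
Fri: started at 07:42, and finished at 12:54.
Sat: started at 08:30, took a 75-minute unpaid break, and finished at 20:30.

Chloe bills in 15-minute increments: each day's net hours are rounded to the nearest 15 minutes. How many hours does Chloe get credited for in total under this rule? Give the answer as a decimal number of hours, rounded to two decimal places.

20.25 hours

Thu: 06:37–10:45 = 4 h 8 min → rounds to 4 h 15 min
Fri: 07:42–12:54 = 5 h 12 min → rounds to 5 h 15 min
Sat: 08:30–20:30 = 12 h 0 min − 75 min = 10 h 45 min → rounds to 10 h 45 min
Total credited: 20 h 15 min.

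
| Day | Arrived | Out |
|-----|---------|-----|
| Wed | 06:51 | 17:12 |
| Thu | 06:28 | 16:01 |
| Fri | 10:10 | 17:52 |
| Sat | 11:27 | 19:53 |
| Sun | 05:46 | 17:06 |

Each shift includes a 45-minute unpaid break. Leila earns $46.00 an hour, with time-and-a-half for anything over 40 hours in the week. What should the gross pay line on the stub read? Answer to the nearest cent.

$2089.55

Wed: 06:51–17:12 = 10 h 21 min; less 45 min break → 9 h 36 min
Thu: 06:28–16:01 = 9 h 33 min; less 45 min break → 8 h 48 min
Fri: 10:10–17:52 = 7 h 42 min; less 45 min break → 6 h 57 min
Sat: 11:27–19:53 = 8 h 26 min; less 45 min break → 7 h 41 min
Sun: 05:46–17:06 = 11 h 20 min; less 45 min break → 10 h 35 min
Total worked: 43 h 37 min = 2617 min.
Regular 40 h 0 min = 2400 min at $46.00/h; overtime 3 h 37 min = 217 min at $69.00/h.
Pay = (2400 × $46.00 + 217 × $69.00) ÷ 60 = $2089.55.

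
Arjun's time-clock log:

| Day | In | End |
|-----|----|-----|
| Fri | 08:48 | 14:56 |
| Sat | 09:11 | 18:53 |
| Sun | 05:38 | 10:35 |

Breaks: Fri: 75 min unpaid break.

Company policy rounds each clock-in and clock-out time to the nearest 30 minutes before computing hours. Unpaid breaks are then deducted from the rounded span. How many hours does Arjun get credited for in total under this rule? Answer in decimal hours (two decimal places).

19.75 hours

Fri: in 08:48→09:00, out 14:56→15:00; 6 h 0 min − 75 min = 4 h 45 min
Sat: in 09:11→09:00, out 18:53→19:00; 10 h 0 min
Sun: in 05:38→05:30, out 10:35→10:30; 5 h 0 min
Total credited: 19 h 45 min.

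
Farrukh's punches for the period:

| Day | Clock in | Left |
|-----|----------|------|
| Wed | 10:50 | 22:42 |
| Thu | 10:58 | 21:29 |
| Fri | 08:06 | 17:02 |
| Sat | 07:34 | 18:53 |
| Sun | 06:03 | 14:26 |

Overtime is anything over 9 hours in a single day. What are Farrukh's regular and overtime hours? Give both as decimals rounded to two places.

Regular 44.32 hours, overtime 6.70 hours

Wed: 10:50–22:42 = 11 h 52 min
Thu: 10:58–21:29 = 10 h 31 min
Fri: 08:06–17:02 = 8 h 56 min
Sat: 07:34–18:53 = 11 h 19 min
Sun: 06:03–14:26 = 8 h 23 min
Wed reg 9 h 0 min / OT 2 h 52 min; Thu reg 9 h 0 min / OT 1 h 31 min; Fri reg 8 h 56 min / OT 0 h 0 min; Sat reg 9 h 0 min / OT 2 h 19 min; Sun reg 8 h 23 min / OT 0 h 0 min.
Totals: regular 44 h 19 min, overtime 6 h 42 min.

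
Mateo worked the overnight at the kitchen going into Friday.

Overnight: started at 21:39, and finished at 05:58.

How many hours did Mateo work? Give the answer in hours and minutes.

Overnight: 21:39 → midnight = 2 h 21 min; midnight → 05:58 = 5 h 58 min; span 8 h 19 min

8 h 19 min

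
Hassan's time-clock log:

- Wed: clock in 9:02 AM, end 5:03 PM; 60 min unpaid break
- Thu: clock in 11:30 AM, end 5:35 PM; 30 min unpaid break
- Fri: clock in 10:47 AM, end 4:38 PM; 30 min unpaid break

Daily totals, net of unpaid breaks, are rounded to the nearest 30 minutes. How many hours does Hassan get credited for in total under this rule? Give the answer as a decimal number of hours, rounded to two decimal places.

Wed: 9:02 AM–5:03 PM = 8 h 1 min − 60 min = 7 h 1 min → rounds to 7 h 0 min
Thu: 11:30 AM–5:35 PM = 6 h 5 min − 30 min = 5 h 35 min → rounds to 5 h 30 min
Fri: 10:47 AM–4:38 PM = 5 h 51 min − 30 min = 5 h 21 min → rounds to 5 h 30 min
Total credited: 18 h 0 min.

18.00 hours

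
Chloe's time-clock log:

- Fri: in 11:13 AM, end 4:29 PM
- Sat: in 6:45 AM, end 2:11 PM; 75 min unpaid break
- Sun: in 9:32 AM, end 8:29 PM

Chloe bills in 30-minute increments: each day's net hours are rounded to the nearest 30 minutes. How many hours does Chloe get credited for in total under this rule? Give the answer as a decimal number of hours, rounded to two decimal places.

Fri: 11:13 AM–4:29 PM = 5 h 16 min → rounds to 5 h 30 min
Sat: 6:45 AM–2:11 PM = 7 h 26 min − 75 min = 6 h 11 min → rounds to 6 h 0 min
Sun: 9:32 AM–8:29 PM = 10 h 57 min → rounds to 11 h 0 min
Total credited: 22 h 30 min.

22.50 hours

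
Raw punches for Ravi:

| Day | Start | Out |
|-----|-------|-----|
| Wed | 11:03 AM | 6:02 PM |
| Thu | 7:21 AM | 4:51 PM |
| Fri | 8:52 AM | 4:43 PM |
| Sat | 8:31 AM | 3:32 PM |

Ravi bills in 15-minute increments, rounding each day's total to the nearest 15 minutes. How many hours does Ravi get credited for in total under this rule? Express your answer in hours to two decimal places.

31.25 hours

Wed: 11:03 AM–6:02 PM = 6 h 59 min → rounds to 7 h 0 min
Thu: 7:21 AM–4:51 PM = 9 h 30 min → rounds to 9 h 30 min
Fri: 8:52 AM–4:43 PM = 7 h 51 min → rounds to 7 h 45 min
Sat: 8:31 AM–3:32 PM = 7 h 1 min → rounds to 7 h 0 min
Total credited: 31 h 15 min.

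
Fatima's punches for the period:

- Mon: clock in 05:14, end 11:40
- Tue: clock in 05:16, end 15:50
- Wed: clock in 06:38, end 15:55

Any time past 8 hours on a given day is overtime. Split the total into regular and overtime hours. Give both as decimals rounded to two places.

Regular 22.43 hours, overtime 3.85 hours

Mon: 05:14–11:40 = 6 h 26 min
Tue: 05:16–15:50 = 10 h 34 min
Wed: 06:38–15:55 = 9 h 17 min
Mon reg 6 h 26 min / OT 0 h 0 min; Tue reg 8 h 0 min / OT 2 h 34 min; Wed reg 8 h 0 min / OT 1 h 17 min.
Totals: regular 22 h 26 min, overtime 3 h 51 min.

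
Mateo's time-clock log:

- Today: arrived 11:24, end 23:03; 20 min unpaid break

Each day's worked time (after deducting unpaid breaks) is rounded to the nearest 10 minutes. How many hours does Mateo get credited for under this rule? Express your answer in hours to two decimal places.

11.33 hours

Today: 11:24–23:03 = 11 h 39 min − 20 min = 11 h 19 min → rounds to 11 h 20 min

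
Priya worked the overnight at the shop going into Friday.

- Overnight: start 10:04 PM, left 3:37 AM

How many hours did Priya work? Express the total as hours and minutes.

Overnight: 10:04 PM → midnight = 1 h 56 min; midnight → 3:37 AM = 3 h 37 min; span 5 h 33 min

5 h 33 min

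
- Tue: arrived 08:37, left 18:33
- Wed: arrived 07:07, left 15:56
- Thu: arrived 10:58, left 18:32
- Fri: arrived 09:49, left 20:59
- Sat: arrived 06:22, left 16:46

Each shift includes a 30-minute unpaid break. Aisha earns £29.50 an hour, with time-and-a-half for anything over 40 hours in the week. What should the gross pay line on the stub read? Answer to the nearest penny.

£1418.21

Tue: 08:37–18:33 = 9 h 56 min; less 30 min break → 9 h 26 min
Wed: 07:07–15:56 = 8 h 49 min; less 30 min break → 8 h 19 min
Thu: 10:58–18:32 = 7 h 34 min; less 30 min break → 7 h 4 min
Fri: 09:49–20:59 = 11 h 10 min; less 30 min break → 10 h 40 min
Sat: 06:22–16:46 = 10 h 24 min; less 30 min break → 9 h 54 min
Total worked: 45 h 23 min = 2723 min.
Regular 40 h 0 min = 2400 min at £29.50/h; overtime 5 h 23 min = 323 min at £44.25/h.
Pay = (2400 × £29.50 + 323 × £44.25) ÷ 60 = £1418.21.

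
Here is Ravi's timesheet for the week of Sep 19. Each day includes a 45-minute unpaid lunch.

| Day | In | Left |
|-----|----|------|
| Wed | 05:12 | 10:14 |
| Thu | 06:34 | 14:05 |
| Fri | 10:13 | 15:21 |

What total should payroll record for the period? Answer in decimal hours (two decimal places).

15.43 hours

Wed: 05:12–10:14 = 5 h 2 min; less 45 min break → 4 h 17 min
Thu: 06:34–14:05 = 7 h 31 min; less 45 min break → 6 h 46 min
Fri: 10:13–15:21 = 5 h 8 min; less 45 min break → 4 h 23 min
Total: 4 h 17 min + 6 h 46 min + 4 h 23 min = 15 h 26 min.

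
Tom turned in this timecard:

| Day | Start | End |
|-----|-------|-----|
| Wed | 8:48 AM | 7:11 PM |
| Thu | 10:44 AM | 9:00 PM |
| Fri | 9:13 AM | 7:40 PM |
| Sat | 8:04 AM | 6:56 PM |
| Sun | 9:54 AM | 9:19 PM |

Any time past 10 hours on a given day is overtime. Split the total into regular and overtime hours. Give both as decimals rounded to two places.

Wed: 8:48 AM–7:11 PM = 10 h 23 min
Thu: 10:44 AM–9:00 PM = 10 h 16 min
Fri: 9:13 AM–7:40 PM = 10 h 27 min
Sat: 8:04 AM–6:56 PM = 10 h 52 min
Sun: 9:54 AM–9:19 PM = 11 h 25 min
Wed reg 10 h 0 min / OT 0 h 23 min; Thu reg 10 h 0 min / OT 0 h 16 min; Fri reg 10 h 0 min / OT 0 h 27 min; Sat reg 10 h 0 min / OT 0 h 52 min; Sun reg 10 h 0 min / OT 1 h 25 min.
Totals: regular 50 h 0 min, overtime 3 h 23 min.

Regular 50.00 hours, overtime 3.38 hours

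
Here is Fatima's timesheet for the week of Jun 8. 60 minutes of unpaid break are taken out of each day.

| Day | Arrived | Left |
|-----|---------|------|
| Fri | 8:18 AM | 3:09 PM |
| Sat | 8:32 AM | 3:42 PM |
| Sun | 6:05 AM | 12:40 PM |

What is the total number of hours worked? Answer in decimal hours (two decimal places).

Fri: 8:18 AM–3:09 PM = 6 h 51 min; less 60 min break → 5 h 51 min
Sat: 8:32 AM–3:42 PM = 7 h 10 min; less 60 min break → 6 h 10 min
Sun: 6:05 AM–12:40 PM = 6 h 35 min; less 60 min break → 5 h 35 min
Total: 5 h 51 min + 6 h 10 min + 5 h 35 min = 17 h 36 min.

17.60 hours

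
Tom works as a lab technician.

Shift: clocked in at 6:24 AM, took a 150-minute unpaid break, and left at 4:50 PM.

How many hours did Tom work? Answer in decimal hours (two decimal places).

Shift: 6:24 AM–4:50 PM = 10 h 26 min; less 150 min break → 7 h 56 min

7.93 hours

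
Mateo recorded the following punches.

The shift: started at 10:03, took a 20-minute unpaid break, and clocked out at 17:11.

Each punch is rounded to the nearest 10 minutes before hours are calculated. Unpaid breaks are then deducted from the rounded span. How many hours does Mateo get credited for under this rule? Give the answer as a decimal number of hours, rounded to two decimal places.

6.83 hours

The shift: in 10:03→10:00, out 17:11→17:10; 7 h 10 min − 20 min = 6 h 50 min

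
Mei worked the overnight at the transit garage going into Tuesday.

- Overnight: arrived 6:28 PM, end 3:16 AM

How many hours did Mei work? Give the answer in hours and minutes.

Overnight: 6:28 PM → midnight = 5 h 32 min; midnight → 3:16 AM = 3 h 16 min; span 8 h 48 min

8 h 48 min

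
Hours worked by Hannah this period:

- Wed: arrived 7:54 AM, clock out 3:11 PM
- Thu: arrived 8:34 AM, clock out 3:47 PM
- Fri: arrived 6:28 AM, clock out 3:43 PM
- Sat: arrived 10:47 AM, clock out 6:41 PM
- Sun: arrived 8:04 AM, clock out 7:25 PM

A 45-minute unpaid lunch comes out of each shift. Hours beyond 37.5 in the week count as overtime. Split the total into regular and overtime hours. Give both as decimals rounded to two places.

Wed: 7:54 AM–3:11 PM = 7 h 17 min; less 45 min break → 6 h 32 min
Thu: 8:34 AM–3:47 PM = 7 h 13 min; less 45 min break → 6 h 28 min
Fri: 6:28 AM–3:43 PM = 9 h 15 min; less 45 min break → 8 h 30 min
Sat: 10:47 AM–6:41 PM = 7 h 54 min; less 45 min break → 7 h 9 min
Sun: 8:04 AM–7:25 PM = 11 h 21 min; less 45 min break → 10 h 36 min
Total worked: 39 h 15 min = 39.25 h.
Threshold 37.5 h → overtime 1 h 45 min, regular 37 h 30 min.

Regular 37.50 hours, overtime 1.75 hours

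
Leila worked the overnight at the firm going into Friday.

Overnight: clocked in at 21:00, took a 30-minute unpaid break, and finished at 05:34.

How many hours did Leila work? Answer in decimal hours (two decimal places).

8.07 hours

Overnight: 21:00 → midnight = 3 h 0 min; midnight → 05:34 = 5 h 34 min; span 8 h 34 min; less 30 min break → 8 h 4 min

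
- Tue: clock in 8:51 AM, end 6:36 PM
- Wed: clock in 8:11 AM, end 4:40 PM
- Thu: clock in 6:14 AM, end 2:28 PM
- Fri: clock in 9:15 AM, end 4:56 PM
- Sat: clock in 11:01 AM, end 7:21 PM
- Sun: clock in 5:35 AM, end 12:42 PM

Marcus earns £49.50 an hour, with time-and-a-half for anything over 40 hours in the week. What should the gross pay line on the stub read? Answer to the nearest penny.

Tue: 8:51 AM–6:36 PM = 9 h 45 min
Wed: 8:11 AM–4:40 PM = 8 h 29 min
Thu: 6:14 AM–2:28 PM = 8 h 14 min
Fri: 9:15 AM–4:56 PM = 7 h 41 min
Sat: 11:01 AM–7:21 PM = 8 h 20 min
Sun: 5:35 AM–12:42 PM = 7 h 7 min
Total worked: 49 h 36 min = 2976 min.
Regular 40 h 0 min = 2400 min at £49.50/h; overtime 9 h 36 min = 576 min at £74.25/h.
Pay = (2400 × £49.50 + 576 × £74.25) ÷ 60 = £2692.80.

£2692.80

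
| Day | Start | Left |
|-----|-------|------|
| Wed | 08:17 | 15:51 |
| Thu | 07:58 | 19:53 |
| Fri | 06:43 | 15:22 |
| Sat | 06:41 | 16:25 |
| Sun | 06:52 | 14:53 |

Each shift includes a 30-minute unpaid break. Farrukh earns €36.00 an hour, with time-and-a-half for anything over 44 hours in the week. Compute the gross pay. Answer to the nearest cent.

Wed: 08:17–15:51 = 7 h 34 min; less 30 min break → 7 h 4 min
Thu: 07:58–19:53 = 11 h 55 min; less 30 min break → 11 h 25 min
Fri: 06:43–15:22 = 8 h 39 min; less 30 min break → 8 h 9 min
Sat: 06:41–16:25 = 9 h 44 min; less 30 min break → 9 h 14 min
Sun: 06:52–14:53 = 8 h 1 min; less 30 min break → 7 h 31 min
Total worked: 43 h 23 min = 2603 min.
Regular 43 h 23 min = 2603 min at €36.00/h; overtime 0 h 0 min = 0 min at €54.00/h.
Pay = (2603 × €36.00 + 0 × €54.00) ÷ 60 = €1561.80.

€1561.80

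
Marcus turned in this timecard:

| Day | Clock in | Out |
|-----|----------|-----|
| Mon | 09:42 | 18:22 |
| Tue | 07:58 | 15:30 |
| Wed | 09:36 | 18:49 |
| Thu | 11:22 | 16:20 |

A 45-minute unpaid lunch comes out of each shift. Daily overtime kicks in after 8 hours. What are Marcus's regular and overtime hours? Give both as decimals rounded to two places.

Mon: 09:42–18:22 = 8 h 40 min; less 45 min break → 7 h 55 min
Tue: 07:58–15:30 = 7 h 32 min; less 45 min break → 6 h 47 min
Wed: 09:36–18:49 = 9 h 13 min; less 45 min break → 8 h 28 min
Thu: 11:22–16:20 = 4 h 58 min; less 45 min break → 4 h 13 min
Mon reg 7 h 55 min / OT 0 h 0 min; Tue reg 6 h 47 min / OT 0 h 0 min; Wed reg 8 h 0 min / OT 0 h 28 min; Thu reg 4 h 13 min / OT 0 h 0 min.
Totals: regular 26 h 55 min, overtime 0 h 28 min.

Regular 26.92 hours, overtime 0.47 hours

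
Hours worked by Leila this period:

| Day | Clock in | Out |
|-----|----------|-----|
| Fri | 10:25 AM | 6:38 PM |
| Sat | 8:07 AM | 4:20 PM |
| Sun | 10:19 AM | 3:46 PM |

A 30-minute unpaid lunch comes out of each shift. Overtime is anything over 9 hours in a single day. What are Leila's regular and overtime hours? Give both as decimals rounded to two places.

Regular 20.38 hours, overtime 0.00 hours

Fri: 10:25 AM–6:38 PM = 8 h 13 min; less 30 min break → 7 h 43 min
Sat: 8:07 AM–4:20 PM = 8 h 13 min; less 30 min break → 7 h 43 min
Sun: 10:19 AM–3:46 PM = 5 h 27 min; less 30 min break → 4 h 57 min
Fri reg 7 h 43 min / OT 0 h 0 min; Sat reg 7 h 43 min / OT 0 h 0 min; Sun reg 4 h 57 min / OT 0 h 0 min.
Totals: regular 20 h 23 min, overtime 0 h 0 min.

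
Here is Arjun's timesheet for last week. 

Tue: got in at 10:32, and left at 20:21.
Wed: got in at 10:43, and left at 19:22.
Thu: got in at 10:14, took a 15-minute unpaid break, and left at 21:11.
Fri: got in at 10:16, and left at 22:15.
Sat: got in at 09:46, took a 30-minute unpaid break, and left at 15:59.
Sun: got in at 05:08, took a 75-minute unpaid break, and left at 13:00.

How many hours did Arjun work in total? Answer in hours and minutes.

Tue: 10:32–20:21 = 9 h 49 min
Wed: 10:43–19:22 = 8 h 39 min
Thu: 10:14–21:11 = 10 h 57 min; less 15 min break → 10 h 42 min
Fri: 10:16–22:15 = 11 h 59 min
Sat: 09:46–15:59 = 6 h 13 min; less 30 min break → 5 h 43 min
Sun: 05:08–13:00 = 7 h 52 min; less 75 min break → 6 h 37 min
Total: 9 h 49 min + 8 h 39 min + 10 h 42 min + 11 h 59 min + 5 h 43 min + 6 h 37 min = 53 h 29 min.

53 h 29 min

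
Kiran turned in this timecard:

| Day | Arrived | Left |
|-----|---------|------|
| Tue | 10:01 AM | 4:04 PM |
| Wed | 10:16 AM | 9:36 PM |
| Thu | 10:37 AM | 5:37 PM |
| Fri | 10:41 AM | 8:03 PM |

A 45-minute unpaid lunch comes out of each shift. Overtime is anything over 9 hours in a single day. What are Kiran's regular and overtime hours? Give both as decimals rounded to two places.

Regular 29.17 hours, overtime 1.58 hours

Tue: 10:01 AM–4:04 PM = 6 h 3 min; less 45 min break → 5 h 18 min
Wed: 10:16 AM–9:36 PM = 11 h 20 min; less 45 min break → 10 h 35 min
Thu: 10:37 AM–5:37 PM = 7 h 0 min; less 45 min break → 6 h 15 min
Fri: 10:41 AM–8:03 PM = 9 h 22 min; less 45 min break → 8 h 37 min
Tue reg 5 h 18 min / OT 0 h 0 min; Wed reg 9 h 0 min / OT 1 h 35 min; Thu reg 6 h 15 min / OT 0 h 0 min; Fri reg 8 h 37 min / OT 0 h 0 min.
Totals: regular 29 h 10 min, overtime 1 h 35 min.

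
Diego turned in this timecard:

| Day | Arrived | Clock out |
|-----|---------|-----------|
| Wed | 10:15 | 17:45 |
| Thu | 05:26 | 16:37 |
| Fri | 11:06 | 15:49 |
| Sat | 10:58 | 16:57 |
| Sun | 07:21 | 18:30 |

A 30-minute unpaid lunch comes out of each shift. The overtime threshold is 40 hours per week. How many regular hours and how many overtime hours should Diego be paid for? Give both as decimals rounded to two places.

Regular 38.03 hours, overtime 0.00 hours

Wed: 10:15–17:45 = 7 h 30 min; less 30 min break → 7 h 0 min
Thu: 05:26–16:37 = 11 h 11 min; less 30 min break → 10 h 41 min
Fri: 11:06–15:49 = 4 h 43 min; less 30 min break → 4 h 13 min
Sat: 10:58–16:57 = 5 h 59 min; less 30 min break → 5 h 29 min
Sun: 07:21–18:30 = 11 h 9 min; less 30 min break → 10 h 39 min
Total worked: 38 h 2 min = 38.03 h.
Threshold 40 h → overtime 0 h 0 min, regular 38 h 2 min.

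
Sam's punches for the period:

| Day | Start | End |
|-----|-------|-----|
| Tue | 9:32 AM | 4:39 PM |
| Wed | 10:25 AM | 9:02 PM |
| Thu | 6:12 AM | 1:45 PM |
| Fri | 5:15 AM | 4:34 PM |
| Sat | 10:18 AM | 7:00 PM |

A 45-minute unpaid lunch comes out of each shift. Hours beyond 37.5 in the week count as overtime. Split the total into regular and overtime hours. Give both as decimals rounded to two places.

Tue: 9:32 AM–4:39 PM = 7 h 7 min; less 45 min break → 6 h 22 min
Wed: 10:25 AM–9:02 PM = 10 h 37 min; less 45 min break → 9 h 52 min
Thu: 6:12 AM–1:45 PM = 7 h 33 min; less 45 min break → 6 h 48 min
Fri: 5:15 AM–4:34 PM = 11 h 19 min; less 45 min break → 10 h 34 min
Sat: 10:18 AM–7:00 PM = 8 h 42 min; less 45 min break → 7 h 57 min
Total worked: 41 h 33 min = 41.55 h.
Threshold 37.5 h → overtime 4 h 3 min, regular 37 h 30 min.

Regular 37.50 hours, overtime 4.05 hours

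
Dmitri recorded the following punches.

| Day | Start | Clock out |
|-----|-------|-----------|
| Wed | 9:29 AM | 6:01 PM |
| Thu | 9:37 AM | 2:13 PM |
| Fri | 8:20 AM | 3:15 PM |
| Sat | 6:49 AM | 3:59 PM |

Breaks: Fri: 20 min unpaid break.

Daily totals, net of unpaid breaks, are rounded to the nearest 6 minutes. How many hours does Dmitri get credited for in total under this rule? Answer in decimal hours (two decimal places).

28.90 hours

Wed: 9:29 AM–6:01 PM = 8 h 32 min → rounds to 8 h 30 min
Thu: 9:37 AM–2:13 PM = 4 h 36 min → rounds to 4 h 36 min
Fri: 8:20 AM–3:15 PM = 6 h 55 min − 20 min = 6 h 35 min → rounds to 6 h 36 min
Sat: 6:49 AM–3:59 PM = 9 h 10 min → rounds to 9 h 12 min
Total credited: 28 h 54 min.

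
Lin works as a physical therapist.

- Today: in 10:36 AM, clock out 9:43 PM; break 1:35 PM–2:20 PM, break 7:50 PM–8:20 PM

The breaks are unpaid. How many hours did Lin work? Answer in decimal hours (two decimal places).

Today: 10:36 AM–9:43 PM = 11 h 7 min; less 75 min break → 9 h 52 min

9.87 hours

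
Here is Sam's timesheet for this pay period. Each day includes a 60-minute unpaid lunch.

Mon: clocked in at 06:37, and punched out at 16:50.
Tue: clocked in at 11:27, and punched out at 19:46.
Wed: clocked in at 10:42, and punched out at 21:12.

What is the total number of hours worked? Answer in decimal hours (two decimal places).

Mon: 06:37–16:50 = 10 h 13 min; less 60 min break → 9 h 13 min
Tue: 11:27–19:46 = 8 h 19 min; less 60 min break → 7 h 19 min
Wed: 10:42–21:12 = 10 h 30 min; less 60 min break → 9 h 30 min
Total: 9 h 13 min + 7 h 19 min + 9 h 30 min = 26 h 2 min.

26.03 hours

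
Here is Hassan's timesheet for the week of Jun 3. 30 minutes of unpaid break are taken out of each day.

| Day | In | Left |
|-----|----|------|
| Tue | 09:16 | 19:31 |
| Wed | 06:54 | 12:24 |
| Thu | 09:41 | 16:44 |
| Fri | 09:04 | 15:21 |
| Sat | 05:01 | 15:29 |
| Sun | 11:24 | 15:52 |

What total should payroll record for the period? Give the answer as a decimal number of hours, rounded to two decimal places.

Tue: 09:16–19:31 = 10 h 15 min; less 30 min break → 9 h 45 min
Wed: 06:54–12:24 = 5 h 30 min; less 30 min break → 5 h 0 min
Thu: 09:41–16:44 = 7 h 3 min; less 30 min break → 6 h 33 min
Fri: 09:04–15:21 = 6 h 17 min; less 30 min break → 5 h 47 min
Sat: 05:01–15:29 = 10 h 28 min; less 30 min break → 9 h 58 min
Sun: 11:24–15:52 = 4 h 28 min; less 30 min break → 3 h 58 min
Total: 9 h 45 min + 5 h 0 min + 6 h 33 min + 5 h 47 min + 9 h 58 min + 3 h 58 min = 41 h 1 min.

41.02 hours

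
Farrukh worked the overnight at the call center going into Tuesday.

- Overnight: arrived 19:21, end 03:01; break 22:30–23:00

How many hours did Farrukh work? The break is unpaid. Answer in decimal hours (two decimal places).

Overnight: 19:21 → midnight = 4 h 39 min; midnight → 03:01 = 3 h 1 min; span 7 h 40 min; less 30 min break → 7 h 10 min

7.17 hours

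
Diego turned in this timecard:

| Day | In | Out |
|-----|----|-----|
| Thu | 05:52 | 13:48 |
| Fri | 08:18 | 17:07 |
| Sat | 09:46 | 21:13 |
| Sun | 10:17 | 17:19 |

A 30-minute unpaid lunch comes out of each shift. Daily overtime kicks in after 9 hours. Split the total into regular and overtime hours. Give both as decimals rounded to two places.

Regular 31.28 hours, overtime 1.95 hours

Thu: 05:52–13:48 = 7 h 56 min; less 30 min break → 7 h 26 min
Fri: 08:18–17:07 = 8 h 49 min; less 30 min break → 8 h 19 min
Sat: 09:46–21:13 = 11 h 27 min; less 30 min break → 10 h 57 min
Sun: 10:17–17:19 = 7 h 2 min; less 30 min break → 6 h 32 min
Thu reg 7 h 26 min / OT 0 h 0 min; Fri reg 8 h 19 min / OT 0 h 0 min; Sat reg 9 h 0 min / OT 1 h 57 min; Sun reg 6 h 32 min / OT 0 h 0 min.
Totals: regular 31 h 17 min, overtime 1 h 57 min.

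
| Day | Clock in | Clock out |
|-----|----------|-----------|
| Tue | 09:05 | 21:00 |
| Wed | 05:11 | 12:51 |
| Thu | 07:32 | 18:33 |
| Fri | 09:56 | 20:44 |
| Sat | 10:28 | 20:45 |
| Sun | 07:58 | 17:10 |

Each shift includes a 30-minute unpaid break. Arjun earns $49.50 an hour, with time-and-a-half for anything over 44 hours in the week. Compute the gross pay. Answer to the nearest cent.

Tue: 09:05–21:00 = 11 h 55 min; less 30 min break → 11 h 25 min
Wed: 05:11–12:51 = 7 h 40 min; less 30 min break → 7 h 10 min
Thu: 07:32–18:33 = 11 h 1 min; less 30 min break → 10 h 31 min
Fri: 09:56–20:44 = 10 h 48 min; less 30 min break → 10 h 18 min
Sat: 10:28–20:45 = 10 h 17 min; less 30 min break → 9 h 47 min
Sun: 07:58–17:10 = 9 h 12 min; less 30 min break → 8 h 42 min
Total worked: 57 h 53 min = 3473 min.
Regular 44 h 0 min = 2640 min at $49.50/h; overtime 13 h 53 min = 833 min at $74.25/h.
Pay = (2640 × $49.50 + 833 × $74.25) ÷ 60 = $3208.84.

$3208.84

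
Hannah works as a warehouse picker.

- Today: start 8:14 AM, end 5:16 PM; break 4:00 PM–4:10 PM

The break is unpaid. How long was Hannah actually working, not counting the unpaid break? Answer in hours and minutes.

Today: 8:14 AM–5:16 PM = 9 h 2 min; less 10 min break → 8 h 52 min

8 h 52 min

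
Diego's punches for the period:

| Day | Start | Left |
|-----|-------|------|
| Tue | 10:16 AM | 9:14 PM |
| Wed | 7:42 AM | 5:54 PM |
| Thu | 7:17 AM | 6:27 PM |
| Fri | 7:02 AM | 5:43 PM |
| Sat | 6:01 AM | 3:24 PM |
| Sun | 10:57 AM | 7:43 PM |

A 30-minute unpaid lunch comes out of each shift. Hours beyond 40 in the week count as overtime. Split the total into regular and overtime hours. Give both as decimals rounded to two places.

Regular 40.00 hours, overtime 18.17 hours

Tue: 10:16 AM–9:14 PM = 10 h 58 min; less 30 min break → 10 h 28 min
Wed: 7:42 AM–5:54 PM = 10 h 12 min; less 30 min break → 9 h 42 min
Thu: 7:17 AM–6:27 PM = 11 h 10 min; less 30 min break → 10 h 40 min
Fri: 7:02 AM–5:43 PM = 10 h 41 min; less 30 min break → 10 h 11 min
Sat: 6:01 AM–3:24 PM = 9 h 23 min; less 30 min break → 8 h 53 min
Sun: 10:57 AM–7:43 PM = 8 h 46 min; less 30 min break → 8 h 16 min
Total worked: 58 h 10 min = 58.17 h.
Threshold 40 h → overtime 18 h 10 min, regular 40 h 0 min.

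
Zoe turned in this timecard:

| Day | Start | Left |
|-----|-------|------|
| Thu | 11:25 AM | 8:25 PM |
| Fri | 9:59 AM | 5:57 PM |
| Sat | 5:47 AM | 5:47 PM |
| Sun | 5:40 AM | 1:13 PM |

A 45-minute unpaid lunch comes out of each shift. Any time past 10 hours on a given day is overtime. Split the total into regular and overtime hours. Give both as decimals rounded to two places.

Thu: 11:25 AM–8:25 PM = 9 h 0 min; less 45 min break → 8 h 15 min
Fri: 9:59 AM–5:57 PM = 7 h 58 min; less 45 min break → 7 h 13 min
Sat: 5:47 AM–5:47 PM = 12 h 0 min; less 45 min break → 11 h 15 min
Sun: 5:40 AM–1:13 PM = 7 h 33 min; less 45 min break → 6 h 48 min
Thu reg 8 h 15 min / OT 0 h 0 min; Fri reg 7 h 13 min / OT 0 h 0 min; Sat reg 10 h 0 min / OT 1 h 15 min; Sun reg 6 h 48 min / OT 0 h 0 min.
Totals: regular 32 h 16 min, overtime 1 h 15 min.

Regular 32.27 hours, overtime 1.25 hours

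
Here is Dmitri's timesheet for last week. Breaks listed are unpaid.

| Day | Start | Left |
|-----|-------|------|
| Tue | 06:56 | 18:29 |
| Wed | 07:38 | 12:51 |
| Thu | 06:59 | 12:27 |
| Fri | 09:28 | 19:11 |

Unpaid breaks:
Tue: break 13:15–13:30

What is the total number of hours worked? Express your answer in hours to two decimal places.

Tue: 06:56–18:29 = 11 h 33 min; less 15 min break → 11 h 18 min
Wed: 07:38–12:51 = 5 h 13 min
Thu: 06:59–12:27 = 5 h 28 min
Fri: 09:28–19:11 = 9 h 43 min
Total: 11 h 18 min + 5 h 13 min + 5 h 28 min + 9 h 43 min = 31 h 42 min.

31.70 hours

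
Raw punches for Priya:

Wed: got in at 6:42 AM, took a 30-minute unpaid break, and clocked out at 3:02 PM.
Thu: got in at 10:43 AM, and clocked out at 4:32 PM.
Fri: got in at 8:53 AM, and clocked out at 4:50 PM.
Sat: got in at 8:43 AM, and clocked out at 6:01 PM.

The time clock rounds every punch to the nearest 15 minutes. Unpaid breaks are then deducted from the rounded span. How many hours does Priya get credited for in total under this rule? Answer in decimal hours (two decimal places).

Wed: in 6:42 AM→6:45 AM, out 3:02 PM→3:00 PM; 8 h 15 min − 30 min = 7 h 45 min
Thu: in 10:43 AM→10:45 AM, out 4:32 PM→4:30 PM; 5 h 45 min
Fri: in 8:53 AM→9:00 AM, out 4:50 PM→4:45 PM; 7 h 45 min
Sat: in 8:43 AM→8:45 AM, out 6:01 PM→6:00 PM; 9 h 15 min
Total credited: 30 h 30 min.

30.50 hours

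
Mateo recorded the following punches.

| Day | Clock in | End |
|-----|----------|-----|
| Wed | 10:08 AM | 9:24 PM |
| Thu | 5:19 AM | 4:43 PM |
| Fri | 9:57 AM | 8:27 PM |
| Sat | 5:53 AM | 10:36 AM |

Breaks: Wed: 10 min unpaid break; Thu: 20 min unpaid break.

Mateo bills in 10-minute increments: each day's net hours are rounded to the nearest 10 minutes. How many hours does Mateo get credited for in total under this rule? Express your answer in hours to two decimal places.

37.33 hours

Wed: 10:08 AM–9:24 PM = 11 h 16 min − 10 min = 11 h 6 min → rounds to 11 h 10 min
Thu: 5:19 AM–4:43 PM = 11 h 24 min − 20 min = 11 h 4 min → rounds to 11 h 0 min
Fri: 9:57 AM–8:27 PM = 10 h 30 min → rounds to 10 h 30 min
Sat: 5:53 AM–10:36 AM = 4 h 43 min → rounds to 4 h 40 min
Total credited: 37 h 20 min.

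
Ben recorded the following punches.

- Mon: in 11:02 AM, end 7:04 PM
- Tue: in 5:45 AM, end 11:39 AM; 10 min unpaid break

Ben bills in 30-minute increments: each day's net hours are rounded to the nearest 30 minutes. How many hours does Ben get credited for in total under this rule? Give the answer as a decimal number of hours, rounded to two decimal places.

13.50 hours

Mon: 11:02 AM–7:04 PM = 8 h 2 min → rounds to 8 h 0 min
Tue: 5:45 AM–11:39 AM = 5 h 54 min − 10 min = 5 h 44 min → rounds to 5 h 30 min
Total credited: 13 h 30 min.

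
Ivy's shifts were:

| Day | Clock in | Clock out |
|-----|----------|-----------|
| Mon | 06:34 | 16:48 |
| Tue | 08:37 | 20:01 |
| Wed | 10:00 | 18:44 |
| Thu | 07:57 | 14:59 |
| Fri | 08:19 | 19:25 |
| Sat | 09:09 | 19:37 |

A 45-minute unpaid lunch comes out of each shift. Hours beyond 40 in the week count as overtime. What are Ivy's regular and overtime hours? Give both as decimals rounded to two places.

Regular 40.00 hours, overtime 14.47 hours

Mon: 06:34–16:48 = 10 h 14 min; less 45 min break → 9 h 29 min
Tue: 08:37–20:01 = 11 h 24 min; less 45 min break → 10 h 39 min
Wed: 10:00–18:44 = 8 h 44 min; less 45 min break → 7 h 59 min
Thu: 07:57–14:59 = 7 h 2 min; less 45 min break → 6 h 17 min
Fri: 08:19–19:25 = 11 h 6 min; less 45 min break → 10 h 21 min
Sat: 09:09–19:37 = 10 h 28 min; less 45 min break → 9 h 43 min
Total worked: 54 h 28 min = 54.47 h.
Threshold 40 h → overtime 14 h 28 min, regular 40 h 0 min.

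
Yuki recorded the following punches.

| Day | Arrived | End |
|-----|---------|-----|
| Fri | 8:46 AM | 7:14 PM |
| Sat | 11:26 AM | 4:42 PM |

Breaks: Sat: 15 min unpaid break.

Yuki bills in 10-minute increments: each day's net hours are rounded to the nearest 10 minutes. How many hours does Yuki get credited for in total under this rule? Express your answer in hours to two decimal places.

15.50 hours

Fri: 8:46 AM–7:14 PM = 10 h 28 min → rounds to 10 h 30 min
Sat: 11:26 AM–4:42 PM = 5 h 16 min − 15 min = 5 h 1 min → rounds to 5 h 0 min
Total credited: 15 h 30 min.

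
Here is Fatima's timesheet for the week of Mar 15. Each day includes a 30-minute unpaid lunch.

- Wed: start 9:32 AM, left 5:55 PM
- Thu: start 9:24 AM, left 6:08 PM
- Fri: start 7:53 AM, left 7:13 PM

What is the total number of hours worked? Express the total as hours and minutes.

26 h 57 min

Wed: 9:32 AM–5:55 PM = 8 h 23 min; less 30 min break → 7 h 53 min
Thu: 9:24 AM–6:08 PM = 8 h 44 min; less 30 min break → 8 h 14 min
Fri: 7:53 AM–7:13 PM = 11 h 20 min; less 30 min break → 10 h 50 min
Total: 7 h 53 min + 8 h 14 min + 10 h 50 min = 26 h 57 min.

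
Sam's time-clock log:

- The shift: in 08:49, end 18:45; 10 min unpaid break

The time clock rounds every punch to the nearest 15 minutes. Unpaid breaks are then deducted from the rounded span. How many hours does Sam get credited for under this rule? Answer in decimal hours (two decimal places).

9.83 hours

The shift: in 08:49→08:45, out 18:45→18:45; 10 h 0 min − 10 min = 9 h 50 min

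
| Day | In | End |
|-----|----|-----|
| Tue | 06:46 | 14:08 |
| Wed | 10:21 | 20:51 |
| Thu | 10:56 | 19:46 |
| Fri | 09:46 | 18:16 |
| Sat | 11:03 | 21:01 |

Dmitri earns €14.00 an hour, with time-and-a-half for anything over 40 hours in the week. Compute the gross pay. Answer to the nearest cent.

€668.50

Tue: 06:46–14:08 = 7 h 22 min
Wed: 10:21–20:51 = 10 h 30 min
Thu: 10:56–19:46 = 8 h 50 min
Fri: 09:46–18:16 = 8 h 30 min
Sat: 11:03–21:01 = 9 h 58 min
Total worked: 45 h 10 min = 2710 min.
Regular 40 h 0 min = 2400 min at €14.00/h; overtime 5 h 10 min = 310 min at €21.00/h.
Pay = (2400 × €14.00 + 310 × €21.00) ÷ 60 = €668.50.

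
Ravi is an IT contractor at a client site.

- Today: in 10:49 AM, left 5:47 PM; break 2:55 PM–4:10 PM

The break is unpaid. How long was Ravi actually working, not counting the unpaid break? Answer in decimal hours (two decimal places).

Today: 10:49 AM–5:47 PM = 6 h 58 min; less 75 min break → 5 h 43 min

5.72 hours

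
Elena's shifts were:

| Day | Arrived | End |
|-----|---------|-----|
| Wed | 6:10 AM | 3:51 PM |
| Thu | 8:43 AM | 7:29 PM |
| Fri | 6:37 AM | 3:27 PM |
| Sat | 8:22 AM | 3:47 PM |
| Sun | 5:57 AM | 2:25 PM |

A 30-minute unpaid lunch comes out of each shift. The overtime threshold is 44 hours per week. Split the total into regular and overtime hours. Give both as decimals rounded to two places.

Wed: 6:10 AM–3:51 PM = 9 h 41 min; less 30 min break → 9 h 11 min
Thu: 8:43 AM–7:29 PM = 10 h 46 min; less 30 min break → 10 h 16 min
Fri: 6:37 AM–3:27 PM = 8 h 50 min; less 30 min break → 8 h 20 min
Sat: 8:22 AM–3:47 PM = 7 h 25 min; less 30 min break → 6 h 55 min
Sun: 5:57 AM–2:25 PM = 8 h 28 min; less 30 min break → 7 h 58 min
Total worked: 42 h 40 min = 42.67 h.
Threshold 44 h → overtime 0 h 0 min, regular 42 h 40 min.

Regular 42.67 hours, overtime 0.00 hours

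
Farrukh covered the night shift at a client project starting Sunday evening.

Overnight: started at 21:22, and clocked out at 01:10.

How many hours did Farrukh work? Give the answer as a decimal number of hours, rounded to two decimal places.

3.80 hours

Overnight: 21:22 → midnight = 2 h 38 min; midnight → 01:10 = 1 h 10 min; span 3 h 48 min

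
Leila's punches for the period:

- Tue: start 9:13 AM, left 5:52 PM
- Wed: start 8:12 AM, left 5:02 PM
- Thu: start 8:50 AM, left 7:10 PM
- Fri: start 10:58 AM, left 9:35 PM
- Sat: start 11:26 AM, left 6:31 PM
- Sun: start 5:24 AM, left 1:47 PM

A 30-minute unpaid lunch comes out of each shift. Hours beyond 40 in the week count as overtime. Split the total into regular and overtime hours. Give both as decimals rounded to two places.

Tue: 9:13 AM–5:52 PM = 8 h 39 min; less 30 min break → 8 h 9 min
Wed: 8:12 AM–5:02 PM = 8 h 50 min; less 30 min break → 8 h 20 min
Thu: 8:50 AM–7:10 PM = 10 h 20 min; less 30 min break → 9 h 50 min
Fri: 10:58 AM–9:35 PM = 10 h 37 min; less 30 min break → 10 h 7 min
Sat: 11:26 AM–6:31 PM = 7 h 5 min; less 30 min break → 6 h 35 min
Sun: 5:24 AM–1:47 PM = 8 h 23 min; less 30 min break → 7 h 53 min
Total worked: 50 h 54 min = 50.90 h.
Threshold 40 h → overtime 10 h 54 min, regular 40 h 0 min.

Regular 40.00 hours, overtime 10.90 hours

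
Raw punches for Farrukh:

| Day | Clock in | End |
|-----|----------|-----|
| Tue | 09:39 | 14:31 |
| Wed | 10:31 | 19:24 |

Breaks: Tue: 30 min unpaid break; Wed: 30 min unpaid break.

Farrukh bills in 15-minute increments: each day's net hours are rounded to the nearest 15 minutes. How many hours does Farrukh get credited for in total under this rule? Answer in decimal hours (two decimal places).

Tue: 09:39–14:31 = 4 h 52 min − 30 min = 4 h 22 min → rounds to 4 h 15 min
Wed: 10:31–19:24 = 8 h 53 min − 30 min = 8 h 23 min → rounds to 8 h 30 min
Total credited: 12 h 45 min.

12.75 hours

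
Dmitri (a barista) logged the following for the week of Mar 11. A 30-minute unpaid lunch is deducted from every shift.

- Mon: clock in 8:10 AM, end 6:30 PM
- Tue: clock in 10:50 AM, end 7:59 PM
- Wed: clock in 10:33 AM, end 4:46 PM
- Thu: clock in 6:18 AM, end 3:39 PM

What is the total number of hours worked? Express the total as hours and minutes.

33 h 3 min

Mon: 8:10 AM–6:30 PM = 10 h 20 min; less 30 min break → 9 h 50 min
Tue: 10:50 AM–7:59 PM = 9 h 9 min; less 30 min break → 8 h 39 min
Wed: 10:33 AM–4:46 PM = 6 h 13 min; less 30 min break → 5 h 43 min
Thu: 6:18 AM–3:39 PM = 9 h 21 min; less 30 min break → 8 h 51 min
Total: 9 h 50 min + 8 h 39 min + 5 h 43 min + 8 h 51 min = 33 h 3 min.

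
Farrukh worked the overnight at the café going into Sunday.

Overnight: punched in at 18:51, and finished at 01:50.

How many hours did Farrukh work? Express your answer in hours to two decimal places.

6.98 hours

Overnight: 18:51 → midnight = 5 h 9 min; midnight → 01:50 = 1 h 50 min; span 6 h 59 min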